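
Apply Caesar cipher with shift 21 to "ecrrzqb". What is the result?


Caesar cipher: shift "ecrrzqb" by 21
  'e' (pos 4) + 21 = pos 25 = 'z'
  'c' (pos 2) + 21 = pos 23 = 'x'
  'r' (pos 17) + 21 = pos 12 = 'm'
  'r' (pos 17) + 21 = pos 12 = 'm'
  'z' (pos 25) + 21 = pos 20 = 'u'
  'q' (pos 16) + 21 = pos 11 = 'l'
  'b' (pos 1) + 21 = pos 22 = 'w'
Result: zxmmulw

zxmmulw


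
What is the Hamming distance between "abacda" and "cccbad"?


Comparing "abacda" and "cccbad" position by position:
  Position 0: 'a' vs 'c' => differ
  Position 1: 'b' vs 'c' => differ
  Position 2: 'a' vs 'c' => differ
  Position 3: 'c' vs 'b' => differ
  Position 4: 'd' vs 'a' => differ
  Position 5: 'a' vs 'd' => differ
Total differences (Hamming distance): 6

6


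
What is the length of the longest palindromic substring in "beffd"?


Input: "beffd"
Checking substrings for palindromes:
  [2:4] "ff" (len 2) => palindrome
Longest palindromic substring: "ff" with length 2

2


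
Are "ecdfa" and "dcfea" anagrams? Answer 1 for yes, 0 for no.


Strings: "ecdfa", "dcfea"
Sorted first:  acdef
Sorted second: acdef
Sorted forms match => anagrams

1


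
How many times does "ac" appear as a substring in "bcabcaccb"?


Searching for "ac" in "bcabcaccb"
Scanning each position:
  Position 0: "bc" => no
  Position 1: "ca" => no
  Position 2: "ab" => no
  Position 3: "bc" => no
  Position 4: "ca" => no
  Position 5: "ac" => MATCH
  Position 6: "cc" => no
  Position 7: "cb" => no
Total occurrences: 1

1


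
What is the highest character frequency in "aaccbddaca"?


Input: aaccbddaca
Character counts:
  'a': 4
  'b': 1
  'c': 3
  'd': 2
Maximum frequency: 4

4


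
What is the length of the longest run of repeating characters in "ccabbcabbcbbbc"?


Input: "ccabbcabbcbbbc"
Scanning for longest run:
  Position 1 ('c'): continues run of 'c', length=2
  Position 2 ('a'): new char, reset run to 1
  Position 3 ('b'): new char, reset run to 1
  Position 4 ('b'): continues run of 'b', length=2
  Position 5 ('c'): new char, reset run to 1
  Position 6 ('a'): new char, reset run to 1
  Position 7 ('b'): new char, reset run to 1
  Position 8 ('b'): continues run of 'b', length=2
  Position 9 ('c'): new char, reset run to 1
  Position 10 ('b'): new char, reset run to 1
  Position 11 ('b'): continues run of 'b', length=2
  Position 12 ('b'): continues run of 'b', length=3
  Position 13 ('c'): new char, reset run to 1
Longest run: 'b' with length 3

3


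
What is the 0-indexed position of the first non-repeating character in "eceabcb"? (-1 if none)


Input: eceabcb
Character frequencies:
  'a': 1
  'b': 2
  'c': 2
  'e': 2
Scanning left to right for freq == 1:
  Position 0 ('e'): freq=2, skip
  Position 1 ('c'): freq=2, skip
  Position 2 ('e'): freq=2, skip
  Position 3 ('a'): unique! => answer = 3

3


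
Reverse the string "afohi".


Input: afohi
Reading characters right to left:
  Position 4: 'i'
  Position 3: 'h'
  Position 2: 'o'
  Position 1: 'f'
  Position 0: 'a'
Reversed: ihofa

ihofa


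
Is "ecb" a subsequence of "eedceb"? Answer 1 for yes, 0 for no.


Check if "ecb" is a subsequence of "eedceb"
Greedy scan:
  Position 0 ('e'): matches sub[0] = 'e'
  Position 1 ('e'): no match needed
  Position 2 ('d'): no match needed
  Position 3 ('c'): matches sub[1] = 'c'
  Position 4 ('e'): no match needed
  Position 5 ('b'): matches sub[2] = 'b'
All 3 characters matched => is a subsequence

1


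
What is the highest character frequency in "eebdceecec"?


Input: eebdceecec
Character counts:
  'b': 1
  'c': 3
  'd': 1
  'e': 5
Maximum frequency: 5

5


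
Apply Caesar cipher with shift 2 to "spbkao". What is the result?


Caesar cipher: shift "spbkao" by 2
  's' (pos 18) + 2 = pos 20 = 'u'
  'p' (pos 15) + 2 = pos 17 = 'r'
  'b' (pos 1) + 2 = pos 3 = 'd'
  'k' (pos 10) + 2 = pos 12 = 'm'
  'a' (pos 0) + 2 = pos 2 = 'c'
  'o' (pos 14) + 2 = pos 16 = 'q'
Result: urdmcq

urdmcq


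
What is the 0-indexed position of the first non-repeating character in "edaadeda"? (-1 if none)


Input: edaadeda
Character frequencies:
  'a': 3
  'd': 3
  'e': 2
Scanning left to right for freq == 1:
  Position 0 ('e'): freq=2, skip
  Position 1 ('d'): freq=3, skip
  Position 2 ('a'): freq=3, skip
  Position 3 ('a'): freq=3, skip
  Position 4 ('d'): freq=3, skip
  Position 5 ('e'): freq=2, skip
  Position 6 ('d'): freq=3, skip
  Position 7 ('a'): freq=3, skip
  No unique character found => answer = -1

-1


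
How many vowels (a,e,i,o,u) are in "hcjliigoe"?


Input: hcjliigoe
Checking each character:
  'h' at position 0: consonant
  'c' at position 1: consonant
  'j' at position 2: consonant
  'l' at position 3: consonant
  'i' at position 4: vowel (running total: 1)
  'i' at position 5: vowel (running total: 2)
  'g' at position 6: consonant
  'o' at position 7: vowel (running total: 3)
  'e' at position 8: vowel (running total: 4)
Total vowels: 4

4


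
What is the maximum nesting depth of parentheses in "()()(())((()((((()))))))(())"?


Input: "()()(())((()((((()))))))(())"
Tracking depth:
  Position 0 '(': depth becomes 1
  Position 1 ')': depth becomes 0
  Position 2 '(': depth becomes 1
  Position 3 ')': depth becomes 0
  Position 4 '(': depth becomes 1
  Position 5 '(': depth becomes 2
  Position 6 ')': depth becomes 1
  Position 7 ')': depth becomes 0
  Position 8 '(': depth becomes 1
  Position 9 '(': depth becomes 2
  Position 10 '(': depth becomes 3
  Position 11 ')': depth becomes 2
  Position 12 '(': depth becomes 3
  Position 13 '(': depth becomes 4
  Position 14 '(': depth becomes 5
  Position 15 '(': depth becomes 6
  Position 16 '(': depth becomes 7
  Position 17 ')': depth becomes 6
  Position 18 ')': depth becomes 5
  Position 19 ')': depth becomes 4
  Position 20 ')': depth becomes 3
  Position 21 ')': depth becomes 2
  Position 22 ')': depth becomes 1
  Position 23 ')': depth becomes 0
  Position 24 '(': depth becomes 1
  Position 25 '(': depth becomes 2
  Position 26 ')': depth becomes 1
  Position 27 ')': depth becomes 0
Maximum depth reached: 7

7


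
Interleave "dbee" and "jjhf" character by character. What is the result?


Interleaving "dbee" and "jjhf":
  Position 0: 'd' from first, 'j' from second => "dj"
  Position 1: 'b' from first, 'j' from second => "bj"
  Position 2: 'e' from first, 'h' from second => "eh"
  Position 3: 'e' from first, 'f' from second => "ef"
Result: djbjehef

djbjehef


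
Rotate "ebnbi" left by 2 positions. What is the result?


Input: "ebnbi", rotate left by 2
First 2 characters: "eb"
Remaining characters: "nbi"
Concatenate remaining + first: "nbi" + "eb" = "nbieb"

nbieb


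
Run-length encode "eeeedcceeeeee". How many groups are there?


Input: eeeedcceeeeee
Scanning for consecutive runs:
  Group 1: 'e' x 4 (positions 0-3)
  Group 2: 'd' x 1 (positions 4-4)
  Group 3: 'c' x 2 (positions 5-6)
  Group 4: 'e' x 6 (positions 7-12)
Total groups: 4

4


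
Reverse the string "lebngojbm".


Input: lebngojbm
Reading characters right to left:
  Position 8: 'm'
  Position 7: 'b'
  Position 6: 'j'
  Position 5: 'o'
  Position 4: 'g'
  Position 3: 'n'
  Position 2: 'b'
  Position 1: 'e'
  Position 0: 'l'
Reversed: mbjognbel

mbjognbel


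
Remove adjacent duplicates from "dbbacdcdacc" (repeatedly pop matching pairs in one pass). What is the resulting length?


Input: dbbacdcdacc
Stack-based adjacent duplicate removal:
  Read 'd': push. Stack: d
  Read 'b': push. Stack: db
  Read 'b': matches stack top 'b' => pop. Stack: d
  Read 'a': push. Stack: da
  Read 'c': push. Stack: dac
  Read 'd': push. Stack: dacd
  Read 'c': push. Stack: dacdc
  Read 'd': push. Stack: dacdcd
  Read 'a': push. Stack: dacdcda
  Read 'c': push. Stack: dacdcdac
  Read 'c': matches stack top 'c' => pop. Stack: dacdcda
Final stack: "dacdcda" (length 7)

7


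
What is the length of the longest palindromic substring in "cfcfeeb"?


Input: "cfcfeeb"
Checking substrings for palindromes:
  [0:3] "cfc" (len 3) => palindrome
  [1:4] "fcf" (len 3) => palindrome
  [4:6] "ee" (len 2) => palindrome
Longest palindromic substring: "cfc" with length 3

3


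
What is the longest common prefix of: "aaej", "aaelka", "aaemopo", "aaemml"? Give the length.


Words: aaej, aaelka, aaemopo, aaemml
  Position 0: all 'a' => match
  Position 1: all 'a' => match
  Position 2: all 'e' => match
  Position 3: ('j', 'l', 'm', 'm') => mismatch, stop
LCP = "aae" (length 3)

3


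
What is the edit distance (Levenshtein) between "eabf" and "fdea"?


Computing edit distance: "eabf" -> "fdea"
DP table:
           f    d    e    a
      0    1    2    3    4
  e   1    1    2    2    3
  a   2    2    2    3    2
  b   3    3    3    3    3
  f   4    3    4    4    4
Edit distance = dp[4][4] = 4

4


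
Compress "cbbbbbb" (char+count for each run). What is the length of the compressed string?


Input: cbbbbbb
Runs:
  'c' x 1 => "c1"
  'b' x 6 => "b6"
Compressed: "c1b6"
Compressed length: 4

4


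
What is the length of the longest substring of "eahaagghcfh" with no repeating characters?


Input: "eahaagghcfh"
Sliding window (track last position of each char):
  Position 0 ('e'): window [0,0] length 1 -- new best
  Position 1 ('a'): window [0,1] length 2 -- new best
  Position 2 ('h'): window [0,2] length 3 -- new best
  Position 3 ('a'): repeat (last at 1), move window start to 2
  Position 3 ('a'): window [2,3] length 2
  Position 4 ('a'): repeat (last at 3), move window start to 4
  Position 4 ('a'): window [4,4] length 1
  Position 5 ('g'): window [4,5] length 2
  Position 6 ('g'): repeat (last at 5), move window start to 6
  Position 6 ('g'): window [6,6] length 1
  Position 7 ('h'): window [6,7] length 2
  Position 8 ('c'): window [6,8] length 3
  Position 9 ('f'): window [6,9] length 4 -- new best
  Position 10 ('h'): repeat (last at 7), move window start to 8
  Position 10 ('h'): window [8,10] length 3
Longest substring with no repeats: "ghcf" with length 4

4


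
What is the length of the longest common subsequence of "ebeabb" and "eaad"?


LCS of "ebeabb" and "eaad"
DP table:
           e    a    a    d
      0    0    0    0    0
  e   0    1    1    1    1
  b   0    1    1    1    1
  e   0    1    1    1    1
  a   0    1    2    2    2
  b   0    1    2    2    2
  b   0    1    2    2    2
LCS length = dp[6][4] = 2

2


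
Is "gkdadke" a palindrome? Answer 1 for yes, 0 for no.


Input: gkdadke
Reversed: ekdadkg
  Compare pos 0 ('g') with pos 6 ('e'): MISMATCH
  Compare pos 1 ('k') with pos 5 ('k'): match
  Compare pos 2 ('d') with pos 4 ('d'): match
Result: not a palindrome

0


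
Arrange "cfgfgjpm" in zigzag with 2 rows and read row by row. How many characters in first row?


Zigzag "cfgfgjpm" into 2 rows:
Placing characters:
  'c' => row 0
  'f' => row 1
  'g' => row 0
  'f' => row 1
  'g' => row 0
  'j' => row 1
  'p' => row 0
  'm' => row 1
Rows:
  Row 0: "cggp"
  Row 1: "ffjm"
First row length: 4

4


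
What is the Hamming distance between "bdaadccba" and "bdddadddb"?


Comparing "bdaadccba" and "bdddadddb" position by position:
  Position 0: 'b' vs 'b' => same
  Position 1: 'd' vs 'd' => same
  Position 2: 'a' vs 'd' => differ
  Position 3: 'a' vs 'd' => differ
  Position 4: 'd' vs 'a' => differ
  Position 5: 'c' vs 'd' => differ
  Position 6: 'c' vs 'd' => differ
  Position 7: 'b' vs 'd' => differ
  Position 8: 'a' vs 'b' => differ
Total differences (Hamming distance): 7

7


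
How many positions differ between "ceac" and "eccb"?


Comparing "ceac" and "eccb" position by position:
  Position 0: 'c' vs 'e' => DIFFER
  Position 1: 'e' vs 'c' => DIFFER
  Position 2: 'a' vs 'c' => DIFFER
  Position 3: 'c' vs 'b' => DIFFER
Positions that differ: 4

4


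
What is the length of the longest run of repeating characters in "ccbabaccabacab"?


Input: "ccbabaccabacab"
Scanning for longest run:
  Position 1 ('c'): continues run of 'c', length=2
  Position 2 ('b'): new char, reset run to 1
  Position 3 ('a'): new char, reset run to 1
  Position 4 ('b'): new char, reset run to 1
  Position 5 ('a'): new char, reset run to 1
  Position 6 ('c'): new char, reset run to 1
  Position 7 ('c'): continues run of 'c', length=2
  Position 8 ('a'): new char, reset run to 1
  Position 9 ('b'): new char, reset run to 1
  Position 10 ('a'): new char, reset run to 1
  Position 11 ('c'): new char, reset run to 1
  Position 12 ('a'): new char, reset run to 1
  Position 13 ('b'): new char, reset run to 1
Longest run: 'c' with length 2

2


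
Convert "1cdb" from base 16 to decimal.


Input: "1cdb" in base 16
Positional expansion:
  Digit '1' (value 1) x 16^3 = 4096
  Digit 'c' (value 12) x 16^2 = 3072
  Digit 'd' (value 13) x 16^1 = 208
  Digit 'b' (value 11) x 16^0 = 11
Sum = 7387

7387


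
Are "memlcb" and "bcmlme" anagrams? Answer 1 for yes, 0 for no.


Strings: "memlcb", "bcmlme"
Sorted first:  bcelmm
Sorted second: bcelmm
Sorted forms match => anagrams

1


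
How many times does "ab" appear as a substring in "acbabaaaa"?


Searching for "ab" in "acbabaaaa"
Scanning each position:
  Position 0: "ac" => no
  Position 1: "cb" => no
  Position 2: "ba" => no
  Position 3: "ab" => MATCH
  Position 4: "ba" => no
  Position 5: "aa" => no
  Position 6: "aa" => no
  Position 7: "aa" => no
Total occurrences: 1

1


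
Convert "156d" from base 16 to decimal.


Input: "156d" in base 16
Positional expansion:
  Digit '1' (value 1) x 16^3 = 4096
  Digit '5' (value 5) x 16^2 = 1280
  Digit '6' (value 6) x 16^1 = 96
  Digit 'd' (value 13) x 16^0 = 13
Sum = 5485

5485


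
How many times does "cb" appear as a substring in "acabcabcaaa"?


Searching for "cb" in "acabcabcaaa"
Scanning each position:
  Position 0: "ac" => no
  Position 1: "ca" => no
  Position 2: "ab" => no
  Position 3: "bc" => no
  Position 4: "ca" => no
  Position 5: "ab" => no
  Position 6: "bc" => no
  Position 7: "ca" => no
  Position 8: "aa" => no
  Position 9: "aa" => no
Total occurrences: 0

0


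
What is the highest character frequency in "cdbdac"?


Input: cdbdac
Character counts:
  'a': 1
  'b': 1
  'c': 2
  'd': 2
Maximum frequency: 2

2


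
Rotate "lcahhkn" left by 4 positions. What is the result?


Input: "lcahhkn", rotate left by 4
First 4 characters: "lcah"
Remaining characters: "hkn"
Concatenate remaining + first: "hkn" + "lcah" = "hknlcah"

hknlcah


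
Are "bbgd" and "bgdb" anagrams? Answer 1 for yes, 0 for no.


Strings: "bbgd", "bgdb"
Sorted first:  bbdg
Sorted second: bbdg
Sorted forms match => anagrams

1


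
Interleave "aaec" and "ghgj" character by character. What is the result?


Interleaving "aaec" and "ghgj":
  Position 0: 'a' from first, 'g' from second => "ag"
  Position 1: 'a' from first, 'h' from second => "ah"
  Position 2: 'e' from first, 'g' from second => "eg"
  Position 3: 'c' from first, 'j' from second => "cj"
Result: agahegcj

agahegcj


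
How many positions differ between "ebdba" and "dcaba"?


Comparing "ebdba" and "dcaba" position by position:
  Position 0: 'e' vs 'd' => DIFFER
  Position 1: 'b' vs 'c' => DIFFER
  Position 2: 'd' vs 'a' => DIFFER
  Position 3: 'b' vs 'b' => same
  Position 4: 'a' vs 'a' => same
Positions that differ: 3

3


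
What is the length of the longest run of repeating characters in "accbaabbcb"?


Input: "accbaabbcb"
Scanning for longest run:
  Position 1 ('c'): new char, reset run to 1
  Position 2 ('c'): continues run of 'c', length=2
  Position 3 ('b'): new char, reset run to 1
  Position 4 ('a'): new char, reset run to 1
  Position 5 ('a'): continues run of 'a', length=2
  Position 6 ('b'): new char, reset run to 1
  Position 7 ('b'): continues run of 'b', length=2
  Position 8 ('c'): new char, reset run to 1
  Position 9 ('b'): new char, reset run to 1
Longest run: 'c' with length 2

2


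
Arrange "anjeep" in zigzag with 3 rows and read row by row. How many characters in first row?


Zigzag "anjeep" into 3 rows:
Placing characters:
  'a' => row 0
  'n' => row 1
  'j' => row 2
  'e' => row 1
  'e' => row 0
  'p' => row 1
Rows:
  Row 0: "ae"
  Row 1: "nep"
  Row 2: "j"
First row length: 2

2


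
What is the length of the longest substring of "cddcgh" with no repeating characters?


Input: "cddcgh"
Sliding window (track last position of each char):
  Position 0 ('c'): window [0,0] length 1 -- new best
  Position 1 ('d'): window [0,1] length 2 -- new best
  Position 2 ('d'): repeat (last at 1), move window start to 2
  Position 2 ('d'): window [2,2] length 1
  Position 3 ('c'): window [2,3] length 2
  Position 4 ('g'): window [2,4] length 3 -- new best
  Position 5 ('h'): window [2,5] length 4 -- new best
Longest substring with no repeats: "dcgh" with length 4

4


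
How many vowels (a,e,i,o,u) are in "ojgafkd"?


Input: ojgafkd
Checking each character:
  'o' at position 0: vowel (running total: 1)
  'j' at position 1: consonant
  'g' at position 2: consonant
  'a' at position 3: vowel (running total: 2)
  'f' at position 4: consonant
  'k' at position 5: consonant
  'd' at position 6: consonant
Total vowels: 2

2


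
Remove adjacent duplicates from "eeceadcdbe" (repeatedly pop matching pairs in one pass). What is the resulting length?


Input: eeceadcdbe
Stack-based adjacent duplicate removal:
  Read 'e': push. Stack: e
  Read 'e': matches stack top 'e' => pop. Stack: (empty)
  Read 'c': push. Stack: c
  Read 'e': push. Stack: ce
  Read 'a': push. Stack: cea
  Read 'd': push. Stack: cead
  Read 'c': push. Stack: ceadc
  Read 'd': push. Stack: ceadcd
  Read 'b': push. Stack: ceadcdb
  Read 'e': push. Stack: ceadcdbe
Final stack: "ceadcdbe" (length 8)

8


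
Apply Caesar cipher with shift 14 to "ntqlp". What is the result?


Caesar cipher: shift "ntqlp" by 14
  'n' (pos 13) + 14 = pos 1 = 'b'
  't' (pos 19) + 14 = pos 7 = 'h'
  'q' (pos 16) + 14 = pos 4 = 'e'
  'l' (pos 11) + 14 = pos 25 = 'z'
  'p' (pos 15) + 14 = pos 3 = 'd'
Result: bhezd

bhezd


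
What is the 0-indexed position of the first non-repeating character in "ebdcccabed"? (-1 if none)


Input: ebdcccabed
Character frequencies:
  'a': 1
  'b': 2
  'c': 3
  'd': 2
  'e': 2
Scanning left to right for freq == 1:
  Position 0 ('e'): freq=2, skip
  Position 1 ('b'): freq=2, skip
  Position 2 ('d'): freq=2, skip
  Position 3 ('c'): freq=3, skip
  Position 4 ('c'): freq=3, skip
  Position 5 ('c'): freq=3, skip
  Position 6 ('a'): unique! => answer = 6

6


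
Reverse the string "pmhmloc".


Input: pmhmloc
Reading characters right to left:
  Position 6: 'c'
  Position 5: 'o'
  Position 4: 'l'
  Position 3: 'm'
  Position 2: 'h'
  Position 1: 'm'
  Position 0: 'p'
Reversed: colmhmp

colmhmp


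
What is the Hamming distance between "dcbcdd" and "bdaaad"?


Comparing "dcbcdd" and "bdaaad" position by position:
  Position 0: 'd' vs 'b' => differ
  Position 1: 'c' vs 'd' => differ
  Position 2: 'b' vs 'a' => differ
  Position 3: 'c' vs 'a' => differ
  Position 4: 'd' vs 'a' => differ
  Position 5: 'd' vs 'd' => same
Total differences (Hamming distance): 5

5


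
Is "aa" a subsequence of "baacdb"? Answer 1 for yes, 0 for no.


Check if "aa" is a subsequence of "baacdb"
Greedy scan:
  Position 0 ('b'): no match needed
  Position 1 ('a'): matches sub[0] = 'a'
  Position 2 ('a'): matches sub[1] = 'a'
  Position 3 ('c'): no match needed
  Position 4 ('d'): no match needed
  Position 5 ('b'): no match needed
All 2 characters matched => is a subsequence

1


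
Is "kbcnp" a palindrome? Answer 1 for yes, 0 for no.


Input: kbcnp
Reversed: pncbk
  Compare pos 0 ('k') with pos 4 ('p'): MISMATCH
  Compare pos 1 ('b') with pos 3 ('n'): MISMATCH
Result: not a palindrome

0


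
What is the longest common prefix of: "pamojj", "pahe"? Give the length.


Words: pamojj, pahe
  Position 0: all 'p' => match
  Position 1: all 'a' => match
  Position 2: ('m', 'h') => mismatch, stop
LCP = "pa" (length 2)

2


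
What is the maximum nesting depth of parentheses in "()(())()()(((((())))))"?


Input: "()(())()()(((((())))))"
Tracking depth:
  Position 0 '(': depth becomes 1
  Position 1 ')': depth becomes 0
  Position 2 '(': depth becomes 1
  Position 3 '(': depth becomes 2
  Position 4 ')': depth becomes 1
  Position 5 ')': depth becomes 0
  Position 6 '(': depth becomes 1
  Position 7 ')': depth becomes 0
  Position 8 '(': depth becomes 1
  Position 9 ')': depth becomes 0
  Position 10 '(': depth becomes 1
  Position 11 '(': depth becomes 2
  Position 12 '(': depth becomes 3
  Position 13 '(': depth becomes 4
  Position 14 '(': depth becomes 5
  Position 15 '(': depth becomes 6
  Position 16 ')': depth becomes 5
  Position 17 ')': depth becomes 4
  Position 18 ')': depth becomes 3
  Position 19 ')': depth becomes 2
  Position 20 ')': depth becomes 1
  Position 21 ')': depth becomes 0
Maximum depth reached: 6

6


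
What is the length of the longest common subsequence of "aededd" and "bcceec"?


LCS of "aededd" and "bcceec"
DP table:
           b    c    c    e    e    c
      0    0    0    0    0    0    0
  a   0    0    0    0    0    0    0
  e   0    0    0    0    1    1    1
  d   0    0    0    0    1    1    1
  e   0    0    0    0    1    2    2
  d   0    0    0    0    1    2    2
  d   0    0    0    0    1    2    2
LCS length = dp[6][6] = 2

2


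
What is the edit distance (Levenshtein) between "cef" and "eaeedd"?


Computing edit distance: "cef" -> "eaeedd"
DP table:
           e    a    e    e    d    d
      0    1    2    3    4    5    6
  c   1    1    2    3    4    5    6
  e   2    1    2    2    3    4    5
  f   3    2    2    3    3    4    5
Edit distance = dp[3][6] = 5

5


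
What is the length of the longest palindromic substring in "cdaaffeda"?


Input: "cdaaffeda"
Checking substrings for palindromes:
  [2:4] "aa" (len 2) => palindrome
  [4:6] "ff" (len 2) => palindrome
Longest palindromic substring: "aa" with length 2

2


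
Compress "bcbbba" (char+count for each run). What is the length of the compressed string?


Input: bcbbba
Runs:
  'b' x 1 => "b1"
  'c' x 1 => "c1"
  'b' x 3 => "b3"
  'a' x 1 => "a1"
Compressed: "b1c1b3a1"
Compressed length: 8

8


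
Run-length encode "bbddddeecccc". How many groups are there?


Input: bbddddeecccc
Scanning for consecutive runs:
  Group 1: 'b' x 2 (positions 0-1)
  Group 2: 'd' x 4 (positions 2-5)
  Group 3: 'e' x 2 (positions 6-7)
  Group 4: 'c' x 4 (positions 8-11)
Total groups: 4

4


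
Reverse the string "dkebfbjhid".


Input: dkebfbjhid
Reading characters right to left:
  Position 9: 'd'
  Position 8: 'i'
  Position 7: 'h'
  Position 6: 'j'
  Position 5: 'b'
  Position 4: 'f'
  Position 3: 'b'
  Position 2: 'e'
  Position 1: 'k'
  Position 0: 'd'
Reversed: dihjbfbekd

dihjbfbekd


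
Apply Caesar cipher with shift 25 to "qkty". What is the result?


Caesar cipher: shift "qkty" by 25
  'q' (pos 16) + 25 = pos 15 = 'p'
  'k' (pos 10) + 25 = pos 9 = 'j'
  't' (pos 19) + 25 = pos 18 = 's'
  'y' (pos 24) + 25 = pos 23 = 'x'
Result: pjsx

pjsx


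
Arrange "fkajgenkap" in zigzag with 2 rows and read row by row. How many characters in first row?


Zigzag "fkajgenkap" into 2 rows:
Placing characters:
  'f' => row 0
  'k' => row 1
  'a' => row 0
  'j' => row 1
  'g' => row 0
  'e' => row 1
  'n' => row 0
  'k' => row 1
  'a' => row 0
  'p' => row 1
Rows:
  Row 0: "fagna"
  Row 1: "kjekp"
First row length: 5

5


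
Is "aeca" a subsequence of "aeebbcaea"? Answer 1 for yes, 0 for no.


Check if "aeca" is a subsequence of "aeebbcaea"
Greedy scan:
  Position 0 ('a'): matches sub[0] = 'a'
  Position 1 ('e'): matches sub[1] = 'e'
  Position 2 ('e'): no match needed
  Position 3 ('b'): no match needed
  Position 4 ('b'): no match needed
  Position 5 ('c'): matches sub[2] = 'c'
  Position 6 ('a'): matches sub[3] = 'a'
  Position 7 ('e'): no match needed
  Position 8 ('a'): no match needed
All 4 characters matched => is a subsequence

1


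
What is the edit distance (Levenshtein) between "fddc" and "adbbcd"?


Computing edit distance: "fddc" -> "adbbcd"
DP table:
           a    d    b    b    c    d
      0    1    2    3    4    5    6
  f   1    1    2    3    4    5    6
  d   2    2    1    2    3    4    5
  d   3    3    2    2    3    4    4
  c   4    4    3    3    3    3    4
Edit distance = dp[4][6] = 4

4


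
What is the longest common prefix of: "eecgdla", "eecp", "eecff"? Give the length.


Words: eecgdla, eecp, eecff
  Position 0: all 'e' => match
  Position 1: all 'e' => match
  Position 2: all 'c' => match
  Position 3: ('g', 'p', 'f') => mismatch, stop
LCP = "eec" (length 3)

3


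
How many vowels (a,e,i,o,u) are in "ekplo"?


Input: ekplo
Checking each character:
  'e' at position 0: vowel (running total: 1)
  'k' at position 1: consonant
  'p' at position 2: consonant
  'l' at position 3: consonant
  'o' at position 4: vowel (running total: 2)
Total vowels: 2

2


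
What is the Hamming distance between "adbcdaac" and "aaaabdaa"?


Comparing "adbcdaac" and "aaaabdaa" position by position:
  Position 0: 'a' vs 'a' => same
  Position 1: 'd' vs 'a' => differ
  Position 2: 'b' vs 'a' => differ
  Position 3: 'c' vs 'a' => differ
  Position 4: 'd' vs 'b' => differ
  Position 5: 'a' vs 'd' => differ
  Position 6: 'a' vs 'a' => same
  Position 7: 'c' vs 'a' => differ
Total differences (Hamming distance): 6

6


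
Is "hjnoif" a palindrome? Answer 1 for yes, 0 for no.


Input: hjnoif
Reversed: fionjh
  Compare pos 0 ('h') with pos 5 ('f'): MISMATCH
  Compare pos 1 ('j') with pos 4 ('i'): MISMATCH
  Compare pos 2 ('n') with pos 3 ('o'): MISMATCH
Result: not a palindrome

0


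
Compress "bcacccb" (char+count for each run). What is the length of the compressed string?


Input: bcacccb
Runs:
  'b' x 1 => "b1"
  'c' x 1 => "c1"
  'a' x 1 => "a1"
  'c' x 3 => "c3"
  'b' x 1 => "b1"
Compressed: "b1c1a1c3b1"
Compressed length: 10

10


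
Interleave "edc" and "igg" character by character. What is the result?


Interleaving "edc" and "igg":
  Position 0: 'e' from first, 'i' from second => "ei"
  Position 1: 'd' from first, 'g' from second => "dg"
  Position 2: 'c' from first, 'g' from second => "cg"
Result: eidgcg

eidgcg


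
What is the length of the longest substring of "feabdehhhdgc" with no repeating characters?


Input: "feabdehhhdgc"
Sliding window (track last position of each char):
  Position 0 ('f'): window [0,0] length 1 -- new best
  Position 1 ('e'): window [0,1] length 2 -- new best
  Position 2 ('a'): window [0,2] length 3 -- new best
  Position 3 ('b'): window [0,3] length 4 -- new best
  Position 4 ('d'): window [0,4] length 5 -- new best
  Position 5 ('e'): repeat (last at 1), move window start to 2
  Position 5 ('e'): window [2,5] length 4
  Position 6 ('h'): window [2,6] length 5
  Position 7 ('h'): repeat (last at 6), move window start to 7
  Position 7 ('h'): window [7,7] length 1
  Position 8 ('h'): repeat (last at 7), move window start to 8
  Position 8 ('h'): window [8,8] length 1
  Position 9 ('d'): window [8,9] length 2
  Position 10 ('g'): window [8,10] length 3
  Position 11 ('c'): window [8,11] length 4
Longest substring with no repeats: "feabd" with length 5

5


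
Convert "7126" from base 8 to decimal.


Input: "7126" in base 8
Positional expansion:
  Digit '7' (value 7) x 8^3 = 3584
  Digit '1' (value 1) x 8^2 = 64
  Digit '2' (value 2) x 8^1 = 16
  Digit '6' (value 6) x 8^0 = 6
Sum = 3670

3670


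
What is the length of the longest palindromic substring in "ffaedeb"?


Input: "ffaedeb"
Checking substrings for palindromes:
  [3:6] "ede" (len 3) => palindrome
  [0:2] "ff" (len 2) => palindrome
Longest palindromic substring: "ede" with length 3

3


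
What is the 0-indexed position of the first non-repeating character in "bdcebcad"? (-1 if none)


Input: bdcebcad
Character frequencies:
  'a': 1
  'b': 2
  'c': 2
  'd': 2
  'e': 1
Scanning left to right for freq == 1:
  Position 0 ('b'): freq=2, skip
  Position 1 ('d'): freq=2, skip
  Position 2 ('c'): freq=2, skip
  Position 3 ('e'): unique! => answer = 3

3


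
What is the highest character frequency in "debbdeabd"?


Input: debbdeabd
Character counts:
  'a': 1
  'b': 3
  'd': 3
  'e': 2
Maximum frequency: 3

3


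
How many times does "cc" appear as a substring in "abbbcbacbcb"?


Searching for "cc" in "abbbcbacbcb"
Scanning each position:
  Position 0: "ab" => no
  Position 1: "bb" => no
  Position 2: "bb" => no
  Position 3: "bc" => no
  Position 4: "cb" => no
  Position 5: "ba" => no
  Position 6: "ac" => no
  Position 7: "cb" => no
  Position 8: "bc" => no
  Position 9: "cb" => no
Total occurrences: 0

0


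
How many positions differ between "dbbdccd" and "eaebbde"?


Comparing "dbbdccd" and "eaebbde" position by position:
  Position 0: 'd' vs 'e' => DIFFER
  Position 1: 'b' vs 'a' => DIFFER
  Position 2: 'b' vs 'e' => DIFFER
  Position 3: 'd' vs 'b' => DIFFER
  Position 4: 'c' vs 'b' => DIFFER
  Position 5: 'c' vs 'd' => DIFFER
  Position 6: 'd' vs 'e' => DIFFER
Positions that differ: 7

7


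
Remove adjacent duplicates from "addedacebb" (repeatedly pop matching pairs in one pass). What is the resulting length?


Input: addedacebb
Stack-based adjacent duplicate removal:
  Read 'a': push. Stack: a
  Read 'd': push. Stack: ad
  Read 'd': matches stack top 'd' => pop. Stack: a
  Read 'e': push. Stack: ae
  Read 'd': push. Stack: aed
  Read 'a': push. Stack: aeda
  Read 'c': push. Stack: aedac
  Read 'e': push. Stack: aedace
  Read 'b': push. Stack: aedaceb
  Read 'b': matches stack top 'b' => pop. Stack: aedace
Final stack: "aedace" (length 6)

6


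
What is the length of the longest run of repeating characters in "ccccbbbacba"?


Input: "ccccbbbacba"
Scanning for longest run:
  Position 1 ('c'): continues run of 'c', length=2
  Position 2 ('c'): continues run of 'c', length=3
  Position 3 ('c'): continues run of 'c', length=4
  Position 4 ('b'): new char, reset run to 1
  Position 5 ('b'): continues run of 'b', length=2
  Position 6 ('b'): continues run of 'b', length=3
  Position 7 ('a'): new char, reset run to 1
  Position 8 ('c'): new char, reset run to 1
  Position 9 ('b'): new char, reset run to 1
  Position 10 ('a'): new char, reset run to 1
Longest run: 'c' with length 4

4


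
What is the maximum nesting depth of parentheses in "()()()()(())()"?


Input: "()()()()(())()"
Tracking depth:
  Position 0 '(': depth becomes 1
  Position 1 ')': depth becomes 0
  Position 2 '(': depth becomes 1
  Position 3 ')': depth becomes 0
  Position 4 '(': depth becomes 1
  Position 5 ')': depth becomes 0
  Position 6 '(': depth becomes 1
  Position 7 ')': depth becomes 0
  Position 8 '(': depth becomes 1
  Position 9 '(': depth becomes 2
  Position 10 ')': depth becomes 1
  Position 11 ')': depth becomes 0
  Position 12 '(': depth becomes 1
  Position 13 ')': depth becomes 0
Maximum depth reached: 2

2


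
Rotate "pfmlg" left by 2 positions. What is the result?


Input: "pfmlg", rotate left by 2
First 2 characters: "pf"
Remaining characters: "mlg"
Concatenate remaining + first: "mlg" + "pf" = "mlgpf"

mlgpf


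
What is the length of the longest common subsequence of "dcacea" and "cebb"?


LCS of "dcacea" and "cebb"
DP table:
           c    e    b    b
      0    0    0    0    0
  d   0    0    0    0    0
  c   0    1    1    1    1
  a   0    1    1    1    1
  c   0    1    1    1    1
  e   0    1    2    2    2
  a   0    1    2    2    2
LCS length = dp[6][4] = 2

2


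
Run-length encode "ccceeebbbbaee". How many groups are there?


Input: ccceeebbbbaee
Scanning for consecutive runs:
  Group 1: 'c' x 3 (positions 0-2)
  Group 2: 'e' x 3 (positions 3-5)
  Group 3: 'b' x 4 (positions 6-9)
  Group 4: 'a' x 1 (positions 10-10)
  Group 5: 'e' x 2 (positions 11-12)
Total groups: 5

5


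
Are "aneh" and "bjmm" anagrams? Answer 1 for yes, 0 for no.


Strings: "aneh", "bjmm"
Sorted first:  aehn
Sorted second: bjmm
Differ at position 0: 'a' vs 'b' => not anagrams

0


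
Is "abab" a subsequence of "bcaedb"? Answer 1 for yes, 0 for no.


Check if "abab" is a subsequence of "bcaedb"
Greedy scan:
  Position 0 ('b'): no match needed
  Position 1 ('c'): no match needed
  Position 2 ('a'): matches sub[0] = 'a'
  Position 3 ('e'): no match needed
  Position 4 ('d'): no match needed
  Position 5 ('b'): matches sub[1] = 'b'
Only matched 2/4 characters => not a subsequence

0


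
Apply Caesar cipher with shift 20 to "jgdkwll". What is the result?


Caesar cipher: shift "jgdkwll" by 20
  'j' (pos 9) + 20 = pos 3 = 'd'
  'g' (pos 6) + 20 = pos 0 = 'a'
  'd' (pos 3) + 20 = pos 23 = 'x'
  'k' (pos 10) + 20 = pos 4 = 'e'
  'w' (pos 22) + 20 = pos 16 = 'q'
  'l' (pos 11) + 20 = pos 5 = 'f'
  'l' (pos 11) + 20 = pos 5 = 'f'
Result: daxeqff

daxeqff


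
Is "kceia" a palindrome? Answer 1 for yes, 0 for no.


Input: kceia
Reversed: aieck
  Compare pos 0 ('k') with pos 4 ('a'): MISMATCH
  Compare pos 1 ('c') with pos 3 ('i'): MISMATCH
Result: not a palindrome

0


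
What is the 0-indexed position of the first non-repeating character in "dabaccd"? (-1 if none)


Input: dabaccd
Character frequencies:
  'a': 2
  'b': 1
  'c': 2
  'd': 2
Scanning left to right for freq == 1:
  Position 0 ('d'): freq=2, skip
  Position 1 ('a'): freq=2, skip
  Position 2 ('b'): unique! => answer = 2

2


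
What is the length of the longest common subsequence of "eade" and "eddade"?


LCS of "eade" and "eddade"
DP table:
           e    d    d    a    d    e
      0    0    0    0    0    0    0
  e   0    1    1    1    1    1    1
  a   0    1    1    1    2    2    2
  d   0    1    2    2    2    3    3
  e   0    1    2    2    2    3    4
LCS length = dp[4][6] = 4

4


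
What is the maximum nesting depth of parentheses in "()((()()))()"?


Input: "()((()()))()"
Tracking depth:
  Position 0 '(': depth becomes 1
  Position 1 ')': depth becomes 0
  Position 2 '(': depth becomes 1
  Position 3 '(': depth becomes 2
  Position 4 '(': depth becomes 3
  Position 5 ')': depth becomes 2
  Position 6 '(': depth becomes 3
  Position 7 ')': depth becomes 2
  Position 8 ')': depth becomes 1
  Position 9 ')': depth becomes 0
  Position 10 '(': depth becomes 1
  Position 11 ')': depth becomes 0
Maximum depth reached: 3

3


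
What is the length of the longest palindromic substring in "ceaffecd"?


Input: "ceaffecd"
Checking substrings for palindromes:
  [3:5] "ff" (len 2) => palindrome
Longest palindromic substring: "ff" with length 2

2


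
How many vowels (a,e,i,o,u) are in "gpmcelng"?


Input: gpmcelng
Checking each character:
  'g' at position 0: consonant
  'p' at position 1: consonant
  'm' at position 2: consonant
  'c' at position 3: consonant
  'e' at position 4: vowel (running total: 1)
  'l' at position 5: consonant
  'n' at position 6: consonant
  'g' at position 7: consonant
Total vowels: 1

1


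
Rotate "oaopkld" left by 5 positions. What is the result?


Input: "oaopkld", rotate left by 5
First 5 characters: "oaopk"
Remaining characters: "ld"
Concatenate remaining + first: "ld" + "oaopk" = "ldoaopk"

ldoaopk


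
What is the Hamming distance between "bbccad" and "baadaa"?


Comparing "bbccad" and "baadaa" position by position:
  Position 0: 'b' vs 'b' => same
  Position 1: 'b' vs 'a' => differ
  Position 2: 'c' vs 'a' => differ
  Position 3: 'c' vs 'd' => differ
  Position 4: 'a' vs 'a' => same
  Position 5: 'd' vs 'a' => differ
Total differences (Hamming distance): 4

4


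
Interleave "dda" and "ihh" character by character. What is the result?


Interleaving "dda" and "ihh":
  Position 0: 'd' from first, 'i' from second => "di"
  Position 1: 'd' from first, 'h' from second => "dh"
  Position 2: 'a' from first, 'h' from second => "ah"
Result: didhah

didhah


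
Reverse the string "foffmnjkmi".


Input: foffmnjkmi
Reading characters right to left:
  Position 9: 'i'
  Position 8: 'm'
  Position 7: 'k'
  Position 6: 'j'
  Position 5: 'n'
  Position 4: 'm'
  Position 3: 'f'
  Position 2: 'f'
  Position 1: 'o'
  Position 0: 'f'
Reversed: imkjnmffof

imkjnmffof


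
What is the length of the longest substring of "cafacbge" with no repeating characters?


Input: "cafacbge"
Sliding window (track last position of each char):
  Position 0 ('c'): window [0,0] length 1 -- new best
  Position 1 ('a'): window [0,1] length 2 -- new best
  Position 2 ('f'): window [0,2] length 3 -- new best
  Position 3 ('a'): repeat (last at 1), move window start to 2
  Position 3 ('a'): window [2,3] length 2
  Position 4 ('c'): window [2,4] length 3
  Position 5 ('b'): window [2,5] length 4 -- new best
  Position 6 ('g'): window [2,6] length 5 -- new best
  Position 7 ('e'): window [2,7] length 6 -- new best
Longest substring with no repeats: "facbge" with length 6

6


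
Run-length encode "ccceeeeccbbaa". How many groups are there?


Input: ccceeeeccbbaa
Scanning for consecutive runs:
  Group 1: 'c' x 3 (positions 0-2)
  Group 2: 'e' x 4 (positions 3-6)
  Group 3: 'c' x 2 (positions 7-8)
  Group 4: 'b' x 2 (positions 9-10)
  Group 5: 'a' x 2 (positions 11-12)
Total groups: 5

5


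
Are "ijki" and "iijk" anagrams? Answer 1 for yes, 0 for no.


Strings: "ijki", "iijk"
Sorted first:  iijk
Sorted second: iijk
Sorted forms match => anagrams

1


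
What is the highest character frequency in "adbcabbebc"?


Input: adbcabbebc
Character counts:
  'a': 2
  'b': 4
  'c': 2
  'd': 1
  'e': 1
Maximum frequency: 4

4


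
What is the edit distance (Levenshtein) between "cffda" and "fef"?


Computing edit distance: "cffda" -> "fef"
DP table:
           f    e    f
      0    1    2    3
  c   1    1    2    3
  f   2    1    2    2
  f   3    2    2    2
  d   4    3    3    3
  a   5    4    4    4
Edit distance = dp[5][3] = 4

4


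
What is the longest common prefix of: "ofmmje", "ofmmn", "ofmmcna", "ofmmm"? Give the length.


Words: ofmmje, ofmmn, ofmmcna, ofmmm
  Position 0: all 'o' => match
  Position 1: all 'f' => match
  Position 2: all 'm' => match
  Position 3: all 'm' => match
  Position 4: ('j', 'n', 'c', 'm') => mismatch, stop
LCP = "ofmm" (length 4)

4


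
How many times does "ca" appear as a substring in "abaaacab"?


Searching for "ca" in "abaaacab"
Scanning each position:
  Position 0: "ab" => no
  Position 1: "ba" => no
  Position 2: "aa" => no
  Position 3: "aa" => no
  Position 4: "ac" => no
  Position 5: "ca" => MATCH
  Position 6: "ab" => no
Total occurrences: 1

1


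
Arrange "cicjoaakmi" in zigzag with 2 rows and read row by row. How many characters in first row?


Zigzag "cicjoaakmi" into 2 rows:
Placing characters:
  'c' => row 0
  'i' => row 1
  'c' => row 0
  'j' => row 1
  'o' => row 0
  'a' => row 1
  'a' => row 0
  'k' => row 1
  'm' => row 0
  'i' => row 1
Rows:
  Row 0: "ccoam"
  Row 1: "ijaki"
First row length: 5

5


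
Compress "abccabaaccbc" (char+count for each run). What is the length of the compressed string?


Input: abccabaaccbc
Runs:
  'a' x 1 => "a1"
  'b' x 1 => "b1"
  'c' x 2 => "c2"
  'a' x 1 => "a1"
  'b' x 1 => "b1"
  'a' x 2 => "a2"
  'c' x 2 => "c2"
  'b' x 1 => "b1"
  'c' x 1 => "c1"
Compressed: "a1b1c2a1b1a2c2b1c1"
Compressed length: 18

18


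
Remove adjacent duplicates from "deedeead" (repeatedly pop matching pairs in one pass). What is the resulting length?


Input: deedeead
Stack-based adjacent duplicate removal:
  Read 'd': push. Stack: d
  Read 'e': push. Stack: de
  Read 'e': matches stack top 'e' => pop. Stack: d
  Read 'd': matches stack top 'd' => pop. Stack: (empty)
  Read 'e': push. Stack: e
  Read 'e': matches stack top 'e' => pop. Stack: (empty)
  Read 'a': push. Stack: a
  Read 'd': push. Stack: ad
Final stack: "ad" (length 2)

2


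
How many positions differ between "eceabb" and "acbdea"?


Comparing "eceabb" and "acbdea" position by position:
  Position 0: 'e' vs 'a' => DIFFER
  Position 1: 'c' vs 'c' => same
  Position 2: 'e' vs 'b' => DIFFER
  Position 3: 'a' vs 'd' => DIFFER
  Position 4: 'b' vs 'e' => DIFFER
  Position 5: 'b' vs 'a' => DIFFER
Positions that differ: 5

5


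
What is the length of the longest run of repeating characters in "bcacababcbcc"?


Input: "bcacababcbcc"
Scanning for longest run:
  Position 1 ('c'): new char, reset run to 1
  Position 2 ('a'): new char, reset run to 1
  Position 3 ('c'): new char, reset run to 1
  Position 4 ('a'): new char, reset run to 1
  Position 5 ('b'): new char, reset run to 1
  Position 6 ('a'): new char, reset run to 1
  Position 7 ('b'): new char, reset run to 1
  Position 8 ('c'): new char, reset run to 1
  Position 9 ('b'): new char, reset run to 1
  Position 10 ('c'): new char, reset run to 1
  Position 11 ('c'): continues run of 'c', length=2
Longest run: 'c' with length 2

2
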